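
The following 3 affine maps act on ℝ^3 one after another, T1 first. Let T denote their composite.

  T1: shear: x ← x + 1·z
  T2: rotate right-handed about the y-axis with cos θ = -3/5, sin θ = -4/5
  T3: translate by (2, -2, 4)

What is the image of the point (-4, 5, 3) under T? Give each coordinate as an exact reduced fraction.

T1 shear: x ← x + 1·z: (-4, 5, 3) → (-1, 5, 3)
T2 rotate right-handed about the y-axis with cos θ = -3/5, sin θ = -4/5: (-1, 5, 3) → (-9/5, 5, -13/5)
T3 translate by (2, -2, 4): (-9/5, 5, -13/5) → (1/5, 3, 7/5)

T(p) = (1/5, 3, 7/5)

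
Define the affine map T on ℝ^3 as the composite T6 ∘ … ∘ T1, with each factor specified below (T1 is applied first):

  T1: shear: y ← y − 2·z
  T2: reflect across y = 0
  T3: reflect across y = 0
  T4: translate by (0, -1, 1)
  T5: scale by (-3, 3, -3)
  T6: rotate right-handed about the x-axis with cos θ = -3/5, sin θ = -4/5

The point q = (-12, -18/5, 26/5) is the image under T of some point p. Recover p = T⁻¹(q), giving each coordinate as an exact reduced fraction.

T1 = [1 0 0 0; 0 1 -2 0; 0 0 1 0; 0 0 0 1]
T2·T1 = [1 0 0 0; 0 -1 2 0; 0 0 1 0; 0 0 0 1]
T3·…·T1 = [1 0 0 0; 0 1 -2 0; 0 0 1 0; 0 0 0 1]
T4·…·T1 = [1 0 0 0; 0 1 -2 -1; 0 0 1 1; 0 0 0 1]
T5·…·T1 = [-3 0 0 0; 0 3 -6 -3; 0 0 -3 -3; 0 0 0 1]
T6·…·T1 = [-3 0 0 0; 0 -9/5 6/5 -3/5; 0 -12/5 33/5 21/5; 0 0 0 1]
det M = 27; M⁻¹ = [-1/3 0 0 0; 0 -11/15 2/15 -1; 0 -4/15 1/5 -1; 0 0 0 1]
M⁻¹ · (-12, -18/5, 26/5)ᵀ = (4, 7/3, 1)ᵀ

p = (4, 7/3, 1)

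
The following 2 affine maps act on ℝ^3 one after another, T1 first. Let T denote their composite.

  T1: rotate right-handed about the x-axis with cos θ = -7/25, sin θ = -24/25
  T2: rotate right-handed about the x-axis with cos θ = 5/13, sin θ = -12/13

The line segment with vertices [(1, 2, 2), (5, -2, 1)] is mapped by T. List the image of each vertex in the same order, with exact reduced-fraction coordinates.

T1 rotate right-handed about the x-axis with cos θ = -7/25, sin θ = -24/25: (1, 2, 2) → (1, 34/25, -62/25); (5, -2, 1) → (5, 38/25, 41/25)
T2 rotate right-handed about the x-axis with cos θ = 5/13, sin θ = -12/13: (1, 34/25, -62/25) → (1, -574/325, -718/325); (5, 38/25, 41/25) → (5, 682/325, -251/325)

image vertices: (1, -574/325, -718/325), (5, 682/325, -251/325)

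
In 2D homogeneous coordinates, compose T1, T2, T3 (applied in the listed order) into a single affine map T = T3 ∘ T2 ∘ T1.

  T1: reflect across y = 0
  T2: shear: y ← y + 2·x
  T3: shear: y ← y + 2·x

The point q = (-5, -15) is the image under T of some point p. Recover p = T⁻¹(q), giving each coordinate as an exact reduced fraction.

p = (-5, -5)

T1 = [1 0 0; 0 -1 0; 0 0 1]
T2·T1 = [1 0 0; 2 -1 0; 0 0 1]
T3·…·T1 = [1 0 0; 4 -1 0; 0 0 1]
det M = -1; M⁻¹ = [1 0 0; 4 -1 0; 0 0 1]
M⁻¹ · (-5, -15)ᵀ = (-5, -5)ᵀ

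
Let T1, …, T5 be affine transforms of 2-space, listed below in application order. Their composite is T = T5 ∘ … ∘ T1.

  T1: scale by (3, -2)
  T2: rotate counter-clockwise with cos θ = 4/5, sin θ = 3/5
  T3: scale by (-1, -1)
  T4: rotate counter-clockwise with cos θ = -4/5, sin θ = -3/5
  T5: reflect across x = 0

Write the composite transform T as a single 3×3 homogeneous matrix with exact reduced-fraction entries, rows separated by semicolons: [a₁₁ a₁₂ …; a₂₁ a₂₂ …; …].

T = [-21/25 -48/25 0; 72/25 -14/25 0; 0 0 1]

T1 = [3 0 0; 0 -2 0; 0 0 1]
T2·T1 = [12/5 6/5 0; 9/5 -8/5 0; 0 0 1]
T3·…·T1 = [-12/5 -6/5 0; -9/5 8/5 0; 0 0 1]
T4·…·T1 = [21/25 48/25 0; 72/25 -14/25 0; 0 0 1]
T5·…·T1 = [-21/25 -48/25 0; 72/25 -14/25 0; 0 0 1]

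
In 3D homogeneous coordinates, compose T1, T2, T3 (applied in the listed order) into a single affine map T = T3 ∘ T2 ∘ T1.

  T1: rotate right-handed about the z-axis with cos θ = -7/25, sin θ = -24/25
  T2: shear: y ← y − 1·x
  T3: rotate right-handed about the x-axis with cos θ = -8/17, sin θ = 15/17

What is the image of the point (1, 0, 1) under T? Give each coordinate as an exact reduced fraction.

T1 rotate right-handed about the z-axis with cos θ = -7/25, sin θ = -24/25: (1, 0, 1) → (-7/25, -24/25, 1)
T2 shear: y ← y − 1·x: (-7/25, -24/25, 1) → (-7/25, -17/25, 1)
T3 rotate right-handed about the x-axis with cos θ = -8/17, sin θ = 15/17: (-7/25, -17/25, 1) → (-7/25, -239/425, -91/85)

T(p) = (-7/25, -239/425, -91/85)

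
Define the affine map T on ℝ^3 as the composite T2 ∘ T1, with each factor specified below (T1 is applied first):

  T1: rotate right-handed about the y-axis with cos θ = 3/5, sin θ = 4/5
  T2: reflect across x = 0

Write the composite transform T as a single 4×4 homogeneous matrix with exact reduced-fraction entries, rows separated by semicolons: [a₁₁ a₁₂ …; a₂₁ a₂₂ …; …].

T = [-3/5 0 -4/5 0; 0 1 0 0; -4/5 0 3/5 0; 0 0 0 1]

T1 = [3/5 0 4/5 0; 0 1 0 0; -4/5 0 3/5 0; 0 0 0 1]
T2·T1 = [-3/5 0 -4/5 0; 0 1 0 0; -4/5 0 3/5 0; 0 0 0 1]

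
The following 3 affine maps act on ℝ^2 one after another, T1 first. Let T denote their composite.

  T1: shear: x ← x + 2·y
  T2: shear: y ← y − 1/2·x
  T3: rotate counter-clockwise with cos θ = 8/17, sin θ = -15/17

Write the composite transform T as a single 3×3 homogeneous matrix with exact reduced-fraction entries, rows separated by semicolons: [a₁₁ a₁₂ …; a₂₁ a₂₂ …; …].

T1 = [1 2 0; 0 1 0; 0 0 1]
T2·T1 = [1 2 0; -1/2 0 0; 0 0 1]
T3·…·T1 = [1/34 16/17 0; -19/17 -30/17 0; 0 0 1]

T = [1/34 16/17 0; -19/17 -30/17 0; 0 0 1]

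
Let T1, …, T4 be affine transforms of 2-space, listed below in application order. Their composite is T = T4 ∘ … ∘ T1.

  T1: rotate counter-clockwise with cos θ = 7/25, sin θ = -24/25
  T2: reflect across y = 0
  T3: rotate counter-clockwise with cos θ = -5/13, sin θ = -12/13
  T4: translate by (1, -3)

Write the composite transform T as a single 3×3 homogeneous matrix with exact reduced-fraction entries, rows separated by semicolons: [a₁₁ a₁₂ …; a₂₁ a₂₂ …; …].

T1 = [7/25 24/25 0; -24/25 7/25 0; 0 0 1]
T2·T1 = [7/25 24/25 0; 24/25 -7/25 0; 0 0 1]
T3·…·T1 = [253/325 -204/325 0; -204/325 -253/325 0; 0 0 1]
T4·…·T1 = [253/325 -204/325 1; -204/325 -253/325 -3; 0 0 1]

T = [253/325 -204/325 1; -204/325 -253/325 -3; 0 0 1]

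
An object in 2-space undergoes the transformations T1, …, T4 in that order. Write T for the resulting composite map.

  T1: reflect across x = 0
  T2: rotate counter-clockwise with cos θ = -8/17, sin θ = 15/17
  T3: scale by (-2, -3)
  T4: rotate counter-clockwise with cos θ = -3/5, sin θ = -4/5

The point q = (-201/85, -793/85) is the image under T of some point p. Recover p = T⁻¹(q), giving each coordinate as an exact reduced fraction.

p = (-1, 9/2)

T1 = [-1 0 0; 0 1 0; 0 0 1]
T2·T1 = [8/17 -15/17 0; -15/17 -8/17 0; 0 0 1]
T3·…·T1 = [-16/17 30/17 0; 45/17 24/17 0; 0 0 1]
T4·…·T1 = [228/85 6/85 0; -71/85 -192/85 0; 0 0 1]
det M = -6; M⁻¹ = [32/85 1/85 0; -71/510 -38/85 0; 0 0 1]
M⁻¹ · (-201/85, -793/85)ᵀ = (-1, 9/2)ᵀ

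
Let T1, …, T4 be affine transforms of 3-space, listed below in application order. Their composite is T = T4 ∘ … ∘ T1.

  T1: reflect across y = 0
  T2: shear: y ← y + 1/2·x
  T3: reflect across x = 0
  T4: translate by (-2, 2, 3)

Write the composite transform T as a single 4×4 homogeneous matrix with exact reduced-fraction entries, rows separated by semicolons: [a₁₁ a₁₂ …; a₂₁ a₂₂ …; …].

T1 = [1 0 0 0; 0 -1 0 0; 0 0 1 0; 0 0 0 1]
T2·T1 = [1 0 0 0; 1/2 -1 0 0; 0 0 1 0; 0 0 0 1]
T3·…·T1 = [-1 0 0 0; 1/2 -1 0 0; 0 0 1 0; 0 0 0 1]
T4·…·T1 = [-1 0 0 -2; 1/2 -1 0 2; 0 0 1 3; 0 0 0 1]

T = [-1 0 0 -2; 1/2 -1 0 2; 0 0 1 3; 0 0 0 1]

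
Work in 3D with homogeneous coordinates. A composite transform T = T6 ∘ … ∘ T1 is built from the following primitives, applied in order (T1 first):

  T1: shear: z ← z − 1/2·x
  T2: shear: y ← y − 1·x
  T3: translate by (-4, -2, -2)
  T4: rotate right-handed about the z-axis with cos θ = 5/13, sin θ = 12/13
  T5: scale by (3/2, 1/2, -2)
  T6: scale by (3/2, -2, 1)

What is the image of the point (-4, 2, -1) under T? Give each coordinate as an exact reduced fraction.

T(p) = (-198/13, 76/13, 2)

T1 shear: z ← z − 1/2·x: (-4, 2, -1) → (-4, 2, 1)
T2 shear: y ← y − 1·x: (-4, 2, 1) → (-4, 6, 1)
T3 translate by (-4, -2, -2): (-4, 6, 1) → (-8, 4, -1)
T4 rotate right-handed about the z-axis with cos θ = 5/13, sin θ = 12/13: (-8, 4, -1) → (-88/13, -76/13, -1)
T5 scale by (3/2, 1/2, -2): (-88/13, -76/13, -1) → (-132/13, -38/13, 2)
T6 scale by (3/2, -2, 1): (-132/13, -38/13, 2) → (-198/13, 76/13, 2)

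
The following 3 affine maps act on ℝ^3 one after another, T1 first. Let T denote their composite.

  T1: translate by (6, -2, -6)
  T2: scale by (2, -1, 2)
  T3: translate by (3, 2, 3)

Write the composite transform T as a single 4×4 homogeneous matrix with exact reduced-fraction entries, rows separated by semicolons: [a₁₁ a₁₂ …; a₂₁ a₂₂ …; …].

T1 = [1 0 0 6; 0 1 0 -2; 0 0 1 -6; 0 0 0 1]
T2·T1 = [2 0 0 12; 0 -1 0 2; 0 0 2 -12; 0 0 0 1]
T3·…·T1 = [2 0 0 15; 0 -1 0 4; 0 0 2 -9; 0 0 0 1]

T = [2 0 0 15; 0 -1 0 4; 0 0 2 -9; 0 0 0 1]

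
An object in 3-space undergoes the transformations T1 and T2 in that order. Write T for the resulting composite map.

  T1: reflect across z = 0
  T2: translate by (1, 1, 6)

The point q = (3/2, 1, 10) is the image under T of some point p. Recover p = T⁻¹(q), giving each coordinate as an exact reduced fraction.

p = (1/2, 0, -4)

T1 = [1 0 0 0; 0 1 0 0; 0 0 -1 0; 0 0 0 1]
T2·T1 = [1 0 0 1; 0 1 0 1; 0 0 -1 6; 0 0 0 1]
det M = -1; M⁻¹ = [1 0 0 -1; 0 1 0 -1; 0 0 -1 6; 0 0 0 1]
M⁻¹ · (3/2, 1, 10)ᵀ = (1/2, 0, -4)ᵀ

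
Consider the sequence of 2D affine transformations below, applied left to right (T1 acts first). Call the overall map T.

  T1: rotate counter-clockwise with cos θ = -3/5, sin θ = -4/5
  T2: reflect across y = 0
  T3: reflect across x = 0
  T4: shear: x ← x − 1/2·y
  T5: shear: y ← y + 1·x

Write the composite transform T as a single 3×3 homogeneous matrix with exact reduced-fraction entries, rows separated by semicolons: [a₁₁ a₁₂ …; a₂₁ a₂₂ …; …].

T = [1/5 -11/10 0; 1 -1/2 0; 0 0 1]

T1 = [-3/5 4/5 0; -4/5 -3/5 0; 0 0 1]
T2·T1 = [-3/5 4/5 0; 4/5 3/5 0; 0 0 1]
T3·…·T1 = [3/5 -4/5 0; 4/5 3/5 0; 0 0 1]
T4·…·T1 = [1/5 -11/10 0; 4/5 3/5 0; 0 0 1]
T5·…·T1 = [1/5 -11/10 0; 1 -1/2 0; 0 0 1]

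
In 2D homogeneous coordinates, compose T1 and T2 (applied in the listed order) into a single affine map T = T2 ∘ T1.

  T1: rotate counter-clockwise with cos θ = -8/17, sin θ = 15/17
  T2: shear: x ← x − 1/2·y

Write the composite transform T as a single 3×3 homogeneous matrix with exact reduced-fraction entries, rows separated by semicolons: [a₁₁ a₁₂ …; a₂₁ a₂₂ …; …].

T = [-31/34 -11/17 0; 15/17 -8/17 0; 0 0 1]

T1 = [-8/17 -15/17 0; 15/17 -8/17 0; 0 0 1]
T2·T1 = [-31/34 -11/17 0; 15/17 -8/17 0; 0 0 1]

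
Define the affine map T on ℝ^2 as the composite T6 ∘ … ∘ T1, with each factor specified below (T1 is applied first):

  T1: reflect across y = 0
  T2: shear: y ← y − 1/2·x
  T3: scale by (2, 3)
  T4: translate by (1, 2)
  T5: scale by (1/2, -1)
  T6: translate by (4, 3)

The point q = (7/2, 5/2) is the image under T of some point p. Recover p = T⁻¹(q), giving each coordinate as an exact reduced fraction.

p = (-1, 1)

T1 = [1 0 0; 0 -1 0; 0 0 1]
T2·T1 = [1 0 0; -1/2 -1 0; 0 0 1]
T3·…·T1 = [2 0 0; -3/2 -3 0; 0 0 1]
T4·…·T1 = [2 0 1; -3/2 -3 2; 0 0 1]
T5·…·T1 = [1 0 1/2; 3/2 3 -2; 0 0 1]
T6·…·T1 = [1 0 9/2; 3/2 3 1; 0 0 1]
det M = 3; M⁻¹ = [1 0 -9/2; -1/2 1/3 23/12; 0 0 1]
M⁻¹ · (7/2, 5/2)ᵀ = (-1, 1)ᵀ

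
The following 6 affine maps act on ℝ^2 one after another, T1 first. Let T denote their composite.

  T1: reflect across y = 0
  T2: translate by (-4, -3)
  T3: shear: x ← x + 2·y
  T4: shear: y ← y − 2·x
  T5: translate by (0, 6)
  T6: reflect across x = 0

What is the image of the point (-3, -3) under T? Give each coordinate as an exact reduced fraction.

T1 reflect across y = 0: (-3, -3) → (-3, 3)
T2 translate by (-4, -3): (-3, 3) → (-7, 0)
T3 shear: x ← x + 2·y: (-7, 0) → (-7, 0)
T4 shear: y ← y − 2·x: (-7, 0) → (-7, 14)
T5 translate by (0, 6): (-7, 14) → (-7, 20)
T6 reflect across x = 0: (-7, 20) → (7, 20)

T(p) = (7, 20)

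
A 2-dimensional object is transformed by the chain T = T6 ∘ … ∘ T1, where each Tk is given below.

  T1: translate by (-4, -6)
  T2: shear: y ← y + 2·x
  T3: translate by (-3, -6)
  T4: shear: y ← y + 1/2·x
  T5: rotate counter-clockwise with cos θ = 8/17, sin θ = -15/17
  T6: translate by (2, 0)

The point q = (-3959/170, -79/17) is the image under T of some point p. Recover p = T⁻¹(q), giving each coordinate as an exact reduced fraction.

p = (-4/5, 1)

T1 = [1 0 -4; 0 1 -6; 0 0 1]
T2·T1 = [1 0 -4; 2 1 -14; 0 0 1]
T3·…·T1 = [1 0 -7; 2 1 -20; 0 0 1]
T4·…·T1 = [1 0 -7; 5/2 1 -47/2; 0 0 1]
T5·…·T1 = [91/34 15/17 -817/34; 5/17 8/17 -83/17; 0 0 1]
T6·…·T1 = [91/34 15/17 -749/34; 5/17 8/17 -83/17; 0 0 1]
det M = 1; M⁻¹ = [8/17 -15/17 103/17; -5/17 91/34 112/17; 0 0 1]
M⁻¹ · (-3959/170, -79/17)ᵀ = (-4/5, 1)ᵀ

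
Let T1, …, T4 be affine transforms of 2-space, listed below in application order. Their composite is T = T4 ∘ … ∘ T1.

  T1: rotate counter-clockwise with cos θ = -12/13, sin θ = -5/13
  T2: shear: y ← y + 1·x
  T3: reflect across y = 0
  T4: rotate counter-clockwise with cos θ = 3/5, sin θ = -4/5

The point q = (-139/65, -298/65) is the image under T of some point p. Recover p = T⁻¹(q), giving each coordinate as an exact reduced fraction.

p = (-3, -1)

T1 = [-12/13 5/13 0; -5/13 -12/13 0; 0 0 1]
T2·T1 = [-12/13 5/13 0; -17/13 -7/13 0; 0 0 1]
T3·…·T1 = [-12/13 5/13 0; 17/13 7/13 0; 0 0 1]
T4·…·T1 = [32/65 43/65 0; 99/65 1/65 0; 0 0 1]
det M = -1; M⁻¹ = [-1/65 43/65 0; 99/65 -32/65 0; 0 0 1]
M⁻¹ · (-139/65, -298/65)ᵀ = (-3, -1)ᵀ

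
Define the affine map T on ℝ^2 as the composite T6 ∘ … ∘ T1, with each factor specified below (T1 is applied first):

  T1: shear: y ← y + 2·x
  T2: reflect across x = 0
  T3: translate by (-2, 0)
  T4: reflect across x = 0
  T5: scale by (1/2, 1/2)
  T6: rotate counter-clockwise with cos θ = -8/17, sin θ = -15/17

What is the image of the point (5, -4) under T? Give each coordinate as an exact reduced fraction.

T1 shear: y ← y + 2·x: (5, -4) → (5, 6)
T2 reflect across x = 0: (5, 6) → (-5, 6)
T3 translate by (-2, 0): (-5, 6) → (-7, 6)
T4 reflect across x = 0: (-7, 6) → (7, 6)
T5 scale by (1/2, 1/2): (7, 6) → (7/2, 3)
T6 rotate counter-clockwise with cos θ = -8/17, sin θ = -15/17: (7/2, 3) → (1, -9/2)

T(p) = (1, -9/2)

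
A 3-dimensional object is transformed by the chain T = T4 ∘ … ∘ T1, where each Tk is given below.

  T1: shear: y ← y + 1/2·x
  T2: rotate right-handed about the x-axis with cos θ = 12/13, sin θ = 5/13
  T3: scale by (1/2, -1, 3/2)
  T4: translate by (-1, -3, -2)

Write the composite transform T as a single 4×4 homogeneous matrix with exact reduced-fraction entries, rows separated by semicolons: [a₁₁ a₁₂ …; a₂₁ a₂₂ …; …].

T = [1/2 0 0 -1; -6/13 -12/13 5/13 -3; 15/52 15/26 18/13 -2; 0 0 0 1]

T1 = [1 0 0 0; 1/2 1 0 0; 0 0 1 0; 0 0 0 1]
T2·T1 = [1 0 0 0; 6/13 12/13 -5/13 0; 5/26 5/13 12/13 0; 0 0 0 1]
T3·…·T1 = [1/2 0 0 0; -6/13 -12/13 5/13 0; 15/52 15/26 18/13 0; 0 0 0 1]
T4·…·T1 = [1/2 0 0 -1; -6/13 -12/13 5/13 -3; 15/52 15/26 18/13 -2; 0 0 0 1]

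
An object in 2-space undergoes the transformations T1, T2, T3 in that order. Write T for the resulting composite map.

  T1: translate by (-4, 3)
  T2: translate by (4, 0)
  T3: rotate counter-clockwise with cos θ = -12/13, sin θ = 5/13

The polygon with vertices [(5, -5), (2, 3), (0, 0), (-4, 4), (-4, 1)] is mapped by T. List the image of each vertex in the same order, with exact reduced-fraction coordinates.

T1 translate by (-4, 3): (5, -5) → (1, -2); (2, 3) → (-2, 6); (0, 0) → (-4, 3); (-4, 4) → (-8, 7); (-4, 1) → (-8, 4)
T2 translate by (4, 0): (1, -2) → (5, -2); (-2, 6) → (2, 6); (-4, 3) → (0, 3); (-8, 7) → (-4, 7); (-8, 4) → (-4, 4)
T3 rotate counter-clockwise with cos θ = -12/13, sin θ = 5/13: (5, -2) → (-50/13, 49/13); (2, 6) → (-54/13, -62/13); (0, 3) → (-15/13, -36/13); (-4, 7) → (1, -8); (-4, 4) → (28/13, -68/13)

image vertices: (-50/13, 49/13), (-54/13, -62/13), (-15/13, -36/13), (1, -8), (28/13, -68/13)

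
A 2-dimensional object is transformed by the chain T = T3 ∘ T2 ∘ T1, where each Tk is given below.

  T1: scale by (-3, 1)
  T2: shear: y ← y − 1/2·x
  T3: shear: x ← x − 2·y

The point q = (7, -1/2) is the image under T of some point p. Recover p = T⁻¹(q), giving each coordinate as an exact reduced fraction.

T1 = [-3 0 0; 0 1 0; 0 0 1]
T2·T1 = [-3 0 0; 3/2 1 0; 0 0 1]
T3·…·T1 = [-6 -2 0; 3/2 1 0; 0 0 1]
det M = -3; M⁻¹ = [-1/3 -2/3 0; 1/2 2 0; 0 0 1]
M⁻¹ · (7, -1/2)ᵀ = (-2, 5/2)ᵀ

p = (-2, 5/2)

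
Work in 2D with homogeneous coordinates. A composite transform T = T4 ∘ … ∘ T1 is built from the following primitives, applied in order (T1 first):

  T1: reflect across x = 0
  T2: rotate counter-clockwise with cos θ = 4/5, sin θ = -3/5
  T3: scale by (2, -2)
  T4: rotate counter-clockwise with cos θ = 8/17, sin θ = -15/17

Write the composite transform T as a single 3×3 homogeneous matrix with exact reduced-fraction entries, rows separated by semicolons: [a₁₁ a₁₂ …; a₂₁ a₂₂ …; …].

T1 = [-1 0 0; 0 1 0; 0 0 1]
T2·T1 = [-4/5 3/5 0; 3/5 4/5 0; 0 0 1]
T3·…·T1 = [-8/5 6/5 0; -6/5 -8/5 0; 0 0 1]
T4·…·T1 = [-154/85 -72/85 0; 72/85 -154/85 0; 0 0 1]

T = [-154/85 -72/85 0; 72/85 -154/85 0; 0 0 1]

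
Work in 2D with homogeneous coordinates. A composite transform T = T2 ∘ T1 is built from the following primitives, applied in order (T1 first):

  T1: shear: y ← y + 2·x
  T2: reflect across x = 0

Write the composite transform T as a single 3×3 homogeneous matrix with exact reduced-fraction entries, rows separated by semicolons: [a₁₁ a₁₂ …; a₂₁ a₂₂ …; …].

T1 = [1 0 0; 2 1 0; 0 0 1]
T2·T1 = [-1 0 0; 2 1 0; 0 0 1]

T = [-1 0 0; 2 1 0; 0 0 1]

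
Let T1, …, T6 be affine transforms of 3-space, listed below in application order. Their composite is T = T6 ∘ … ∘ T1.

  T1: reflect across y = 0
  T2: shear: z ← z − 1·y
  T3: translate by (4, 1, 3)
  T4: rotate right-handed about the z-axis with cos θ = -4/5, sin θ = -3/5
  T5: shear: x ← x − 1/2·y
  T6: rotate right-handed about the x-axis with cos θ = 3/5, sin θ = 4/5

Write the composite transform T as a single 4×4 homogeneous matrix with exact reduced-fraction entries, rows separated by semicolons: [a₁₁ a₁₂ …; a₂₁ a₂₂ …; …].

T = [-1/2 -1 0 -1; -9/25 -8/25 -4/5 -108/25; -12/25 31/25 3/5 -19/25; 0 0 0 1]

T1 = [1 0 0 0; 0 -1 0 0; 0 0 1 0; 0 0 0 1]
T2·T1 = [1 0 0 0; 0 -1 0 0; 0 1 1 0; 0 0 0 1]
T3·…·T1 = [1 0 0 4; 0 -1 0 1; 0 1 1 3; 0 0 0 1]
T4·…·T1 = [-4/5 -3/5 0 -13/5; -3/5 4/5 0 -16/5; 0 1 1 3; 0 0 0 1]
T5·…·T1 = [-1/2 -1 0 -1; -3/5 4/5 0 -16/5; 0 1 1 3; 0 0 0 1]
T6·…·T1 = [-1/2 -1 0 -1; -9/25 -8/25 -4/5 -108/25; -12/25 31/25 3/5 -19/25; 0 0 0 1]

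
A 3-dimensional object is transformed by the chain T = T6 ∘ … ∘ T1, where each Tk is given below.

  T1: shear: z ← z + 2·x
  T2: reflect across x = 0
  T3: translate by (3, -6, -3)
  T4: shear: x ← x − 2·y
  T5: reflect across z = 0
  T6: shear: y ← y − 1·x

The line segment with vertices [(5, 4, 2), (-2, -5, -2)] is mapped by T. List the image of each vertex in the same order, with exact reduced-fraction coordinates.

T1 shear: z ← z + 2·x: (5, 4, 2) → (5, 4, 12); (-2, -5, -2) → (-2, -5, -6)
T2 reflect across x = 0: (5, 4, 12) → (-5, 4, 12); (-2, -5, -6) → (2, -5, -6)
T3 translate by (3, -6, -3): (-5, 4, 12) → (-2, -2, 9); (2, -5, -6) → (5, -11, -9)
T4 shear: x ← x − 2·y: (-2, -2, 9) → (2, -2, 9); (5, -11, -9) → (27, -11, -9)
T5 reflect across z = 0: (2, -2, 9) → (2, -2, -9); (27, -11, -9) → (27, -11, 9)
T6 shear: y ← y − 1·x: (2, -2, -9) → (2, -4, -9); (27, -11, 9) → (27, -38, 9)

image vertices: (2, -4, -9), (27, -38, 9)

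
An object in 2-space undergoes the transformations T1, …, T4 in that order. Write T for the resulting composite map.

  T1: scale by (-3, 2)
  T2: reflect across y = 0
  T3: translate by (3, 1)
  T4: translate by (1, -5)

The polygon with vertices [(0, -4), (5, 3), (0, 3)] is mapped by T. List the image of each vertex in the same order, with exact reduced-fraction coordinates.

image vertices: (4, 4), (-11, -10), (4, -10)

T1 scale by (-3, 2): (0, -4) → (0, -8); (5, 3) → (-15, 6); (0, 3) → (0, 6)
T2 reflect across y = 0: (0, -8) → (0, 8); (-15, 6) → (-15, -6); (0, 6) → (0, -6)
T3 translate by (3, 1): (0, 8) → (3, 9); (-15, -6) → (-12, -5); (0, -6) → (3, -5)
T4 translate by (1, -5): (3, 9) → (4, 4); (-12, -5) → (-11, -10); (3, -5) → (4, -10)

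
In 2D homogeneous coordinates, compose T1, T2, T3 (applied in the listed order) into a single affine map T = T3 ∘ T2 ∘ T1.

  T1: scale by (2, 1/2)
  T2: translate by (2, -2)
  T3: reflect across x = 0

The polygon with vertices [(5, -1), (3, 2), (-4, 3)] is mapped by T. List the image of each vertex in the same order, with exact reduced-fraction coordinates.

T1 scale by (2, 1/2): (5, -1) → (10, -1/2); (3, 2) → (6, 1); (-4, 3) → (-8, 3/2)
T2 translate by (2, -2): (10, -1/2) → (12, -5/2); (6, 1) → (8, -1); (-8, 3/2) → (-6, -1/2)
T3 reflect across x = 0: (12, -5/2) → (-12, -5/2); (8, -1) → (-8, -1); (-6, -1/2) → (6, -1/2)

image vertices: (-12, -5/2), (-8, -1), (6, -1/2)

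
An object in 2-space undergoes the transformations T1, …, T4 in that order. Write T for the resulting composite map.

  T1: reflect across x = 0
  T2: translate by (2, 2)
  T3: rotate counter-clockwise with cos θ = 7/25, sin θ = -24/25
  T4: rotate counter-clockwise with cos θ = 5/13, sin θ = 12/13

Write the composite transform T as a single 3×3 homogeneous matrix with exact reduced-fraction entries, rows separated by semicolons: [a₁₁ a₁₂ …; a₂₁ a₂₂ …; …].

T1 = [-1 0 0; 0 1 0; 0 0 1]
T2·T1 = [-1 0 2; 0 1 2; 0 0 1]
T3·…·T1 = [-7/25 24/25 62/25; 24/25 7/25 -34/25; 0 0 1]
T4·…·T1 = [-323/325 36/325 718/325; 36/325 323/325 574/325; 0 0 1]

T = [-323/325 36/325 718/325; 36/325 323/325 574/325; 0 0 1]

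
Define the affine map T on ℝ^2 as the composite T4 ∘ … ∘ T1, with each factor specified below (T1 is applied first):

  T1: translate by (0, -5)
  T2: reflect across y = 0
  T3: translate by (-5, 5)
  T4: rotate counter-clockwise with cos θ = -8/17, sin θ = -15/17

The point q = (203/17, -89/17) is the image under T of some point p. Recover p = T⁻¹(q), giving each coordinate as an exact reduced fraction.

T1 = [1 0 0; 0 1 -5; 0 0 1]
T2·T1 = [1 0 0; 0 -1 5; 0 0 1]
T3·…·T1 = [1 0 -5; 0 -1 10; 0 0 1]
T4·…·T1 = [-8/17 -15/17 190/17; -15/17 8/17 -5/17; 0 0 1]
det M = -1; M⁻¹ = [-8/17 -15/17 5; -15/17 8/17 10; 0 0 1]
M⁻¹ · (203/17, -89/17)ᵀ = (4, -3)ᵀ

p = (4, -3)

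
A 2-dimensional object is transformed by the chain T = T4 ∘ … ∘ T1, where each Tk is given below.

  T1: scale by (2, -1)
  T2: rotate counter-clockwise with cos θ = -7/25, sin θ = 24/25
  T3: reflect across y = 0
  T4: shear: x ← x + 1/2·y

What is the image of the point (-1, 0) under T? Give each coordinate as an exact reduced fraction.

T(p) = (38/25, 48/25)

T1 scale by (2, -1): (-1, 0) → (-2, 0)
T2 rotate counter-clockwise with cos θ = -7/25, sin θ = 24/25: (-2, 0) → (14/25, -48/25)
T3 reflect across y = 0: (14/25, -48/25) → (14/25, 48/25)
T4 shear: x ← x + 1/2·y: (14/25, 48/25) → (38/25, 48/25)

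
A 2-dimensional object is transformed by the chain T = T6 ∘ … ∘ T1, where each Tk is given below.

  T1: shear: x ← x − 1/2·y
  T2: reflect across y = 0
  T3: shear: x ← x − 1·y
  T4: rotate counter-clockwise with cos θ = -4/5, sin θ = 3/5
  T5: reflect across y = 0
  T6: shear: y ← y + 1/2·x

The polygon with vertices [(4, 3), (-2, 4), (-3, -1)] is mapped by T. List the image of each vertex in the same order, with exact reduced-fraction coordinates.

T1 shear: x ← x − 1/2·y: (4, 3) → (5/2, 3); (-2, 4) → (-4, 4); (-3, -1) → (-5/2, -1)
T2 reflect across y = 0: (5/2, 3) → (5/2, -3); (-4, 4) → (-4, -4); (-5/2, -1) → (-5/2, 1)
T3 shear: x ← x − 1·y: (5/2, -3) → (11/2, -3); (-4, -4) → (0, -4); (-5/2, 1) → (-7/2, 1)
T4 rotate counter-clockwise with cos θ = -4/5, sin θ = 3/5: (11/2, -3) → (-13/5, 57/10); (0, -4) → (12/5, 16/5); (-7/2, 1) → (11/5, -29/10)
T5 reflect across y = 0: (-13/5, 57/10) → (-13/5, -57/10); (12/5, 16/5) → (12/5, -16/5); (11/5, -29/10) → (11/5, 29/10)
T6 shear: y ← y + 1/2·x: (-13/5, -57/10) → (-13/5, -7); (12/5, -16/5) → (12/5, -2); (11/5, 29/10) → (11/5, 4)

image vertices: (-13/5, -7), (12/5, -2), (11/5, 4)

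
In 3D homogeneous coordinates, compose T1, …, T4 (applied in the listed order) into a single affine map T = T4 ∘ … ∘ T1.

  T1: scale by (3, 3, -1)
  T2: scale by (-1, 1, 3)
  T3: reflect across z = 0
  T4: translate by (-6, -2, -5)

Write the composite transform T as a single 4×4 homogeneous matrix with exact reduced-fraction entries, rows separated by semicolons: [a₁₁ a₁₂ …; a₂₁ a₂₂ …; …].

T1 = [3 0 0 0; 0 3 0 0; 0 0 -1 0; 0 0 0 1]
T2·T1 = [-3 0 0 0; 0 3 0 0; 0 0 -3 0; 0 0 0 1]
T3·…·T1 = [-3 0 0 0; 0 3 0 0; 0 0 3 0; 0 0 0 1]
T4·…·T1 = [-3 0 0 -6; 0 3 0 -2; 0 0 3 -5; 0 0 0 1]

T = [-3 0 0 -6; 0 3 0 -2; 0 0 3 -5; 0 0 0 1]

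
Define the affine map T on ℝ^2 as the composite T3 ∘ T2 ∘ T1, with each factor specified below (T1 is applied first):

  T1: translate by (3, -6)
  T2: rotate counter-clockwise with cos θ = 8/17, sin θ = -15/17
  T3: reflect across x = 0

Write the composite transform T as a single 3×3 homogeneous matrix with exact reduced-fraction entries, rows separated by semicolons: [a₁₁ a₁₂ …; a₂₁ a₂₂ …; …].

T = [-8/17 -15/17 66/17; -15/17 8/17 -93/17; 0 0 1]

T1 = [1 0 3; 0 1 -6; 0 0 1]
T2·T1 = [8/17 15/17 -66/17; -15/17 8/17 -93/17; 0 0 1]
T3·…·T1 = [-8/17 -15/17 66/17; -15/17 8/17 -93/17; 0 0 1]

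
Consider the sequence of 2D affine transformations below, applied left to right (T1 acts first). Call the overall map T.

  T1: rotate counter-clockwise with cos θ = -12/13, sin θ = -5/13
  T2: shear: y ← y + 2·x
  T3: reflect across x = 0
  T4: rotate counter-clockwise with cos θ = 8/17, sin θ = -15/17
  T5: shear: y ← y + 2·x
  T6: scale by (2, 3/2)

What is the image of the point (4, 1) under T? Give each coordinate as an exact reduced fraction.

T1 rotate counter-clockwise with cos θ = -12/13, sin θ = -5/13: (4, 1) → (-43/13, -32/13)
T2 shear: y ← y + 2·x: (-43/13, -32/13) → (-43/13, -118/13)
T3 reflect across x = 0: (-43/13, -118/13) → (43/13, -118/13)
T4 rotate counter-clockwise with cos θ = 8/17, sin θ = -15/17: (43/13, -118/13) → (-1426/221, -1589/221)
T5 shear: y ← y + 2·x: (-1426/221, -1589/221) → (-1426/221, -4441/221)
T6 scale by (2, 3/2): (-1426/221, -4441/221) → (-2852/221, -13323/442)

T(p) = (-2852/221, -13323/442)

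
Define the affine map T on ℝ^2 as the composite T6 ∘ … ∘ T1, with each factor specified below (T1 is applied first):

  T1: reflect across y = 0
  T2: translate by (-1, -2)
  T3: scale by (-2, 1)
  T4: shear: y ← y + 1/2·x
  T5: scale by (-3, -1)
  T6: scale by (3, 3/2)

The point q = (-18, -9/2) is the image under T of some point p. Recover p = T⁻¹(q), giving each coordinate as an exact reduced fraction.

T1 = [1 0 0; 0 -1 0; 0 0 1]
T2·T1 = [1 0 -1; 0 -1 -2; 0 0 1]
T3·…·T1 = [-2 0 2; 0 -1 -2; 0 0 1]
T4·…·T1 = [-2 0 2; -1 -1 -1; 0 0 1]
T5·…·T1 = [6 0 -6; 1 1 1; 0 0 1]
T6·…·T1 = [18 0 -18; 3/2 3/2 3/2; 0 0 1]
det M = 27; M⁻¹ = [1/18 0 1; -1/18 2/3 -2; 0 0 1]
M⁻¹ · (-18, -9/2)ᵀ = (0, -4)ᵀ

p = (0, -4)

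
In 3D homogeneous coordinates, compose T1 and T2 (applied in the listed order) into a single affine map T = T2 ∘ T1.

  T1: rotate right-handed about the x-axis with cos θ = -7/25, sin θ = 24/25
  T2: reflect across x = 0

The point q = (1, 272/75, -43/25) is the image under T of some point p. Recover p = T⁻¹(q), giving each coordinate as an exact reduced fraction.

T1 = [1 0 0 0; 0 -7/25 -24/25 0; 0 24/25 -7/25 0; 0 0 0 1]
T2·T1 = [-1 0 0 0; 0 -7/25 -24/25 0; 0 24/25 -7/25 0; 0 0 0 1]
det M = -1; M⁻¹ = [-1 0 0 0; 0 -7/25 24/25 0; 0 -24/25 -7/25 0; 0 0 0 1]
M⁻¹ · (1, 272/75, -43/25)ᵀ = (-1, -8/3, -3)ᵀ

p = (-1, -8/3, -3)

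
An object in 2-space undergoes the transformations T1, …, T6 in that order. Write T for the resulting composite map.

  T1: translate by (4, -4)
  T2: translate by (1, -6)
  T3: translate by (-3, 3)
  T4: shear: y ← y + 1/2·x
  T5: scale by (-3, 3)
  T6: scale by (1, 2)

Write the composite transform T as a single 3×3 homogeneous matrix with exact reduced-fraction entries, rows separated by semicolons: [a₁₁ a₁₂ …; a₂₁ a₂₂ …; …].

T1 = [1 0 4; 0 1 -4; 0 0 1]
T2·T1 = [1 0 5; 0 1 -10; 0 0 1]
T3·…·T1 = [1 0 2; 0 1 -7; 0 0 1]
T4·…·T1 = [1 0 2; 1/2 1 -6; 0 0 1]
T5·…·T1 = [-3 0 -6; 3/2 3 -18; 0 0 1]
T6·…·T1 = [-3 0 -6; 3 6 -36; 0 0 1]

T = [-3 0 -6; 3 6 -36; 0 0 1]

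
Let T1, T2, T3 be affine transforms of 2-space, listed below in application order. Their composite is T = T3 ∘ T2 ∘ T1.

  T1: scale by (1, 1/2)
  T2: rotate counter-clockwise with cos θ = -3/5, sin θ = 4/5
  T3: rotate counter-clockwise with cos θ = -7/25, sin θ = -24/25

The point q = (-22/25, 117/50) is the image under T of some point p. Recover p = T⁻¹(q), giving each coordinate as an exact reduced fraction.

p = (0, 5)

T1 = [1 0 0; 0 1/2 0; 0 0 1]
T2·T1 = [-3/5 -2/5 0; 4/5 -3/10 0; 0 0 1]
T3·…·T1 = [117/125 -22/125 0; 44/125 117/250 0; 0 0 1]
det M = 1/2; M⁻¹ = [117/125 44/125 0; -88/125 234/125 0; 0 0 1]
M⁻¹ · (-22/25, 117/50)ᵀ = (0, 5)ᵀ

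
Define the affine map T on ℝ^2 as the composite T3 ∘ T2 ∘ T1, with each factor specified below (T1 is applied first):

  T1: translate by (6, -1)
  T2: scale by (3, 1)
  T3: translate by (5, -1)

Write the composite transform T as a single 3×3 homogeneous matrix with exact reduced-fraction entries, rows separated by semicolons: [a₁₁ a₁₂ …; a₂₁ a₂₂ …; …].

T = [3 0 23; 0 1 -2; 0 0 1]

T1 = [1 0 6; 0 1 -1; 0 0 1]
T2·T1 = [3 0 18; 0 1 -1; 0 0 1]
T3·…·T1 = [3 0 23; 0 1 -2; 0 0 1]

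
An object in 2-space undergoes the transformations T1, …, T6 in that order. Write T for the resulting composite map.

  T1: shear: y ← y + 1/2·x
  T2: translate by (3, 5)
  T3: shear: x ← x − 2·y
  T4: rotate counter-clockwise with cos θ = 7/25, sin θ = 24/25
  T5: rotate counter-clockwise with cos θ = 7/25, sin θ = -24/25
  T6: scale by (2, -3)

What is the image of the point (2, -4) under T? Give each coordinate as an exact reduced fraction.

T(p) = (2, -6)

T1 shear: y ← y + 1/2·x: (2, -4) → (2, -3)
T2 translate by (3, 5): (2, -3) → (5, 2)
T3 shear: x ← x − 2·y: (5, 2) → (1, 2)
T4 rotate counter-clockwise with cos θ = 7/25, sin θ = 24/25: (1, 2) → (-41/25, 38/25)
T5 rotate counter-clockwise with cos θ = 7/25, sin θ = -24/25: (-41/25, 38/25) → (1, 2)
T6 scale by (2, -3): (1, 2) → (2, -6)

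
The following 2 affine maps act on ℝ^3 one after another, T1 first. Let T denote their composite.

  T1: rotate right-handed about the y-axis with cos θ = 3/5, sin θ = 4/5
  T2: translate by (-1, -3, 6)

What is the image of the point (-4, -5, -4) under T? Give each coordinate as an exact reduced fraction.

T(p) = (-33/5, -8, 34/5)

T1 rotate right-handed about the y-axis with cos θ = 3/5, sin θ = 4/5: (-4, -5, -4) → (-28/5, -5, 4/5)
T2 translate by (-1, -3, 6): (-28/5, -5, 4/5) → (-33/5, -8, 34/5)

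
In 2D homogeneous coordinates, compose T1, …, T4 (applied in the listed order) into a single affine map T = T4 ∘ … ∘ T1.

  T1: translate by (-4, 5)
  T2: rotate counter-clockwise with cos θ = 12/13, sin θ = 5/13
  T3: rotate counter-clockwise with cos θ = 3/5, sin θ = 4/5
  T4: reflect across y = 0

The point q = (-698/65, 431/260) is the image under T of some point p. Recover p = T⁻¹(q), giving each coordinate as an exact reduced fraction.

T1 = [1 0 -4; 0 1 5; 0 0 1]
T2·T1 = [12/13 -5/13 -73/13; 5/13 12/13 40/13; 0 0 1]
T3·…·T1 = [16/65 -63/65 -379/65; 63/65 16/65 -172/65; 0 0 1]
T4·…·T1 = [16/65 -63/65 -379/65; -63/65 -16/65 172/65; 0 0 1]
det M = -1; M⁻¹ = [16/65 -63/65 4; -63/65 -16/65 -5; 0 0 1]
M⁻¹ · (-698/65, 431/260)ᵀ = (-1/4, 5)ᵀ

p = (-1/4, 5)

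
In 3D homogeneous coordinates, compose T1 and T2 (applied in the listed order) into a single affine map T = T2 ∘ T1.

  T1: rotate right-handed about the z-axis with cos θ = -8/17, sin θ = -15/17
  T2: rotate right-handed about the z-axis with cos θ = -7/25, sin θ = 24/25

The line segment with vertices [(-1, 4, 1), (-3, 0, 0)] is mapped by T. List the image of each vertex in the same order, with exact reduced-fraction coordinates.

T1 rotate right-handed about the z-axis with cos θ = -8/17, sin θ = -15/17: (-1, 4, 1) → (4, -1, 1); (-3, 0, 0) → (24/17, 45/17, 0)
T2 rotate right-handed about the z-axis with cos θ = -7/25, sin θ = 24/25: (4, -1, 1) → (-4/25, 103/25, 1); (24/17, 45/17, 0) → (-1248/425, 261/425, 0)

image vertices: (-4/25, 103/25, 1), (-1248/425, 261/425, 0)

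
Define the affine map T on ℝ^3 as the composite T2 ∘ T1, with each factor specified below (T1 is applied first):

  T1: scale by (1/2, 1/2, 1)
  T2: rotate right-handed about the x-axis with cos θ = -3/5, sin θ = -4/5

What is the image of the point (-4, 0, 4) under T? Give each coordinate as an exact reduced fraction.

T(p) = (-2, 16/5, -12/5)

T1 scale by (1/2, 1/2, 1): (-4, 0, 4) → (-2, 0, 4)
T2 rotate right-handed about the x-axis with cos θ = -3/5, sin θ = -4/5: (-2, 0, 4) → (-2, 16/5, -12/5)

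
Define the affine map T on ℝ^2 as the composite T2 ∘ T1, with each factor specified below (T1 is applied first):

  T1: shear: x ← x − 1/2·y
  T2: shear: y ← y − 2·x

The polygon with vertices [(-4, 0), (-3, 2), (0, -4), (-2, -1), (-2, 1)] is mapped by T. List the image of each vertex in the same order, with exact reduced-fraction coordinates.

image vertices: (-4, 8), (-4, 10), (2, -8), (-3/2, 2), (-5/2, 6)

T1 shear: x ← x − 1/2·y: (-4, 0) → (-4, 0); (-3, 2) → (-4, 2); (0, -4) → (2, -4); (-2, -1) → (-3/2, -1); (-2, 1) → (-5/2, 1)
T2 shear: y ← y − 2·x: (-4, 0) → (-4, 8); (-4, 2) → (-4, 10); (2, -4) → (2, -8); (-3/2, -1) → (-3/2, 2); (-5/2, 1) → (-5/2, 6)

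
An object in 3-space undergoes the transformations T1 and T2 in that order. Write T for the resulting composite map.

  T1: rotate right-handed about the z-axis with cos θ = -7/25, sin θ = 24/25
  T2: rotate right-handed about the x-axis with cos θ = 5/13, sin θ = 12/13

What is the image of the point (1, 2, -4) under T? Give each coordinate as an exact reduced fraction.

T1 rotate right-handed about the z-axis with cos θ = -7/25, sin θ = 24/25: (1, 2, -4) → (-11/5, 2/5, -4)
T2 rotate right-handed about the x-axis with cos θ = 5/13, sin θ = 12/13: (-11/5, 2/5, -4) → (-11/5, 50/13, -76/65)

T(p) = (-11/5, 50/13, -76/65)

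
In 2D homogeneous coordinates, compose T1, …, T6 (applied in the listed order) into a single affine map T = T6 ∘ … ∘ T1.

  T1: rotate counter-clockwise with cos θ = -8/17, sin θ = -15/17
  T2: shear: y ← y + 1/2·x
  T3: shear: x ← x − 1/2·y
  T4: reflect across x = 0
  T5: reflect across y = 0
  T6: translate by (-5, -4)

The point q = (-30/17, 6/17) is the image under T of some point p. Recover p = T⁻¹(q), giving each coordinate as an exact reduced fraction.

p = (4, -4)

T1 = [-8/17 15/17 0; -15/17 -8/17 0; 0 0 1]
T2·T1 = [-8/17 15/17 0; -19/17 -1/34 0; 0 0 1]
T3·…·T1 = [3/34 61/68 0; -19/17 -1/34 0; 0 0 1]
T4·…·T1 = [-3/34 -61/68 0; -19/17 -1/34 0; 0 0 1]
T5·…·T1 = [-3/34 -61/68 0; 19/17 1/34 0; 0 0 1]
T6·…·T1 = [-3/34 -61/68 -5; 19/17 1/34 -4; 0 0 1]
det M = 1; M⁻¹ = [1/34 61/68 127/34; -19/17 -3/34 -101/17; 0 0 1]
M⁻¹ · (-30/17, 6/17)ᵀ = (4, -4)ᵀ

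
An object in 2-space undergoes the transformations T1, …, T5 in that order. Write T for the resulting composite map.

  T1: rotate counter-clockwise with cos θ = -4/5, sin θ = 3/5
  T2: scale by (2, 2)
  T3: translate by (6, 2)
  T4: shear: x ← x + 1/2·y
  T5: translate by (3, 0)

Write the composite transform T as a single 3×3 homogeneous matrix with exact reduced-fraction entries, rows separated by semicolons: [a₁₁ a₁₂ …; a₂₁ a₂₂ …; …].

T = [-1 -2 10; 6/5 -8/5 2; 0 0 1]

T1 = [-4/5 -3/5 0; 3/5 -4/5 0; 0 0 1]
T2·T1 = [-8/5 -6/5 0; 6/5 -8/5 0; 0 0 1]
T3·…·T1 = [-8/5 -6/5 6; 6/5 -8/5 2; 0 0 1]
T4·…·T1 = [-1 -2 7; 6/5 -8/5 2; 0 0 1]
T5·…·T1 = [-1 -2 10; 6/5 -8/5 2; 0 0 1]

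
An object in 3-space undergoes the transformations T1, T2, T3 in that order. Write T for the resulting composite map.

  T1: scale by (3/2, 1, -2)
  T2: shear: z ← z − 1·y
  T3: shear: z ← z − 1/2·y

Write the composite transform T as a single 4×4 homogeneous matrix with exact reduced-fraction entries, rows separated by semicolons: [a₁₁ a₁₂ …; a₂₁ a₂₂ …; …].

T = [3/2 0 0 0; 0 1 0 0; 0 -3/2 -2 0; 0 0 0 1]

T1 = [3/2 0 0 0; 0 1 0 0; 0 0 -2 0; 0 0 0 1]
T2·T1 = [3/2 0 0 0; 0 1 0 0; 0 -1 -2 0; 0 0 0 1]
T3·…·T1 = [3/2 0 0 0; 0 1 0 0; 0 -3/2 -2 0; 0 0 0 1]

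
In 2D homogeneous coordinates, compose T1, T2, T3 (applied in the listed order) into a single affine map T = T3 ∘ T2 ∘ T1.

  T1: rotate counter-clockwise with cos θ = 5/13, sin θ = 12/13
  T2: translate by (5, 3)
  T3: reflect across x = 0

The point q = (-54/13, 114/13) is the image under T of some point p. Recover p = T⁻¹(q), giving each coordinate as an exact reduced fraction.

T1 = [5/13 -12/13 0; 12/13 5/13 0; 0 0 1]
T2·T1 = [5/13 -12/13 5; 12/13 5/13 3; 0 0 1]
T3·…·T1 = [-5/13 12/13 -5; 12/13 5/13 3; 0 0 1]
det M = -1; M⁻¹ = [-5/13 12/13 -61/13; 12/13 5/13 45/13; 0 0 1]
M⁻¹ · (-54/13, 114/13)ᵀ = (5, 3)ᵀ

p = (5, 3)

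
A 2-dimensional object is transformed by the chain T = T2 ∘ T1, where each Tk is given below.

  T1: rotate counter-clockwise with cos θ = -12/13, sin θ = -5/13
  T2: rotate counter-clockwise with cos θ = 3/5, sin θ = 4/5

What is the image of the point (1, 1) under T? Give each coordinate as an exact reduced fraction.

T1 rotate counter-clockwise with cos θ = -12/13, sin θ = -5/13: (1, 1) → (-7/13, -17/13)
T2 rotate counter-clockwise with cos θ = 3/5, sin θ = 4/5: (-7/13, -17/13) → (47/65, -79/65)

T(p) = (47/65, -79/65)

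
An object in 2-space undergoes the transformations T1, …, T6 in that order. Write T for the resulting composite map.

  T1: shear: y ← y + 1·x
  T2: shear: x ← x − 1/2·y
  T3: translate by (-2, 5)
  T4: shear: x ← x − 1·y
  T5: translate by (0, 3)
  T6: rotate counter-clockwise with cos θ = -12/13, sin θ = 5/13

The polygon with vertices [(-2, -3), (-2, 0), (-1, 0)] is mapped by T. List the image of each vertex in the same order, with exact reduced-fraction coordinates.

T1 shear: y ← y + 1·x: (-2, -3) → (-2, -5); (-2, 0) → (-2, -2); (-1, 0) → (-1, -1)
T2 shear: x ← x − 1/2·y: (-2, -5) → (1/2, -5); (-2, -2) → (-1, -2); (-1, -1) → (-1/2, -1)
T3 translate by (-2, 5): (1/2, -5) → (-3/2, 0); (-1, -2) → (-3, 3); (-1/2, -1) → (-5/2, 4)
T4 shear: x ← x − 1·y: (-3/2, 0) → (-3/2, 0); (-3, 3) → (-6, 3); (-5/2, 4) → (-13/2, 4)
T5 translate by (0, 3): (-3/2, 0) → (-3/2, 3); (-6, 3) → (-6, 6); (-13/2, 4) → (-13/2, 7)
T6 rotate counter-clockwise with cos θ = -12/13, sin θ = 5/13: (-3/2, 3) → (3/13, -87/26); (-6, 6) → (42/13, -102/13); (-13/2, 7) → (43/13, -233/26)

image vertices: (3/13, -87/26), (42/13, -102/13), (43/13, -233/26)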